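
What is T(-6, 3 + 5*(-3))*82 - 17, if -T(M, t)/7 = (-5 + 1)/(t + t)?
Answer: -338/3 ≈ -112.67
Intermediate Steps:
T(M, t) = 14/t (T(M, t) = -7*(-5 + 1)/(t + t) = -(-28)/(2*t) = -(-28)*1/(2*t) = -(-14)/t = 14/t)
T(-6, 3 + 5*(-3))*82 - 17 = (14/(3 + 5*(-3)))*82 - 17 = (14/(3 - 15))*82 - 17 = (14/(-12))*82 - 17 = (14*(-1/12))*82 - 17 = -7/6*82 - 17 = -287/3 - 17 = -338/3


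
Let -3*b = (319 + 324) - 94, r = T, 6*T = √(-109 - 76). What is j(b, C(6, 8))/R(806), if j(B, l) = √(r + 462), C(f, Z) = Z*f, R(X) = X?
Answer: √(16632 + 6*I*√185)/4836 ≈ 0.026668 + 6.5426e-5*I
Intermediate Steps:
T = I*√185/6 (T = √(-109 - 76)/6 = √(-185)/6 = (I*√185)/6 = I*√185/6 ≈ 2.2669*I)
r = I*√185/6 ≈ 2.2669*I
b = -183 (b = -((319 + 324) - 94)/3 = -(643 - 94)/3 = -⅓*549 = -183)
j(B, l) = √(462 + I*√185/6) (j(B, l) = √(I*√185/6 + 462) = √(462 + I*√185/6))
j(b, C(6, 8))/R(806) = (√(16632 + 6*I*√185)/6)/806 = (√(16632 + 6*I*√185)/6)*(1/806) = √(16632 + 6*I*√185)/4836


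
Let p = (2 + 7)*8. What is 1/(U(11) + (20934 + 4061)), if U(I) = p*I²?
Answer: 1/33707 ≈ 2.9667e-5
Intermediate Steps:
p = 72 (p = 9*8 = 72)
U(I) = 72*I²
1/(U(11) + (20934 + 4061)) = 1/(72*11² + (20934 + 4061)) = 1/(72*121 + 24995) = 1/(8712 + 24995) = 1/33707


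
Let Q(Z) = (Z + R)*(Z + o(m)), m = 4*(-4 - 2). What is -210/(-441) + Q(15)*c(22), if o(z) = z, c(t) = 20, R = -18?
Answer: 11350/21 ≈ 540.48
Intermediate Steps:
m = -24 (m = 4*(-6) = -24)
Q(Z) = (-24 + Z)*(-18 + Z) (Q(Z) = (Z - 18)*(Z - 24) = (-18 + Z)*(-24 + Z) = (-24 + Z)*(-18 + Z))
-210/(-441) + Q(15)*c(22) = -210/(-441) + (432 + 15² - 42*15)*20 = -210*(-1/441) + (432 + 225 - 630)*20 = 10/21 + 27*20 = 10/21 + 540 = 11350/21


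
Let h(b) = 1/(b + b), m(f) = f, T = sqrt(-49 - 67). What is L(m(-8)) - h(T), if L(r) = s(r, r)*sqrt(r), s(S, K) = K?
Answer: I*(sqrt(29) - 1856*sqrt(2))/116 ≈ -22.581*I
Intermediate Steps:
T = 2*I*sqrt(29) (T = sqrt(-116) = 2*I*sqrt(29) ≈ 10.77*I)
L(r) = r**(3/2) (L(r) = r*sqrt(r) = r**(3/2))
h(b) = 1/(2*b)
L(m(-8)) - h(T) = (-8)**(3/2) - 1/(2*(2*I*sqrt(29))) = -16*I*sqrt(2) - (-I*sqrt(29)/58)/2 = -16*I*sqrt(2) - (-1)*I*sqrt(29)/116 = -16*I*sqrt(2) + I*sqrt(29)/116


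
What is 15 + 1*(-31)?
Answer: -16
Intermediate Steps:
15 + 1*(-31) = 15 - 31 = -16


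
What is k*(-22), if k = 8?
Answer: -176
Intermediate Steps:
k*(-22) = 8*(-22) = -176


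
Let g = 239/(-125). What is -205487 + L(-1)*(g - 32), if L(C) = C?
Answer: -25681636/125 ≈ -2.0545e+5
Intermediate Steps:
g = -239/125 (g = 239*(-1/125) = -239/125 ≈ -1.9120)
-205487 + L(-1)*(g - 32) = -205487 - (-239/125 - 32) = -205487 - 1*(-4239/125) = -205487 + 4239/125 = -25681636/125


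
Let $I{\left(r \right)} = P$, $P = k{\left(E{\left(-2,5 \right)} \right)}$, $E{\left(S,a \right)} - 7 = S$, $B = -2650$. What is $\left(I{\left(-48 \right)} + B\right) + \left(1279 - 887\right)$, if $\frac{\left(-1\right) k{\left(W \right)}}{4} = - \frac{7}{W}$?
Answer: $- \frac{11262}{5} \approx -2252.4$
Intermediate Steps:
$E{\left(S,a \right)} = 7 + S$
$k{\left(W \right)} = \frac{28}{W}$ ($k{\left(W \right)} = - 4 \left(- \frac{7}{W}\right) = \frac{28}{W}$)
$P = \frac{28}{5}$ ($P = \frac{28}{7 - 2} = \frac{28}{5} \approx 5.6$)
$I{\left(r \right)} = \frac{28}{5}$
$\left(I{\left(-48 \right)} + B\right) + \left(1279 - 887\right) = \left(\frac{28}{5} - 2650\right) + \left(1279 - 887\right) = - \frac{13222}{5} + 392 = - \frac{11262}{5}$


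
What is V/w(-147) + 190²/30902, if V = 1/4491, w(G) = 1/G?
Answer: 26263751/23130147 ≈ 1.1355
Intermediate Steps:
V = 1/4491 ≈ 0.00022267
V/w(-147) + 190²/30902 = 1/(4491*(1/(-147))) + 190²/30902 = 1/(4491*(-1/147)) + 36100*(1/30902) = (1/4491)*(-147) + 18050/15451 = -49/1497 + 18050/15451 = 26263751/23130147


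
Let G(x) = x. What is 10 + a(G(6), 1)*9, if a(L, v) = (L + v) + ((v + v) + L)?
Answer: 145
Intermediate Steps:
a(L, v) = 2*L + 3*v (a(L, v) = (L + v) + (2*v + L) = (L + v) + (L + 2*v) = 2*L + 3*v)
10 + a(G(6), 1)*9 = 10 + (2*6 + 3*1)*9 = 10 + (12 + 3)*9 = 10 + 15*9 = 10 + 135 = 145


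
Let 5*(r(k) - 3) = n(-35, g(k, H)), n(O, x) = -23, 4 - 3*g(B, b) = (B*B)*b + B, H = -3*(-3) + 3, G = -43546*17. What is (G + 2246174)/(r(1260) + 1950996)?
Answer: 1882365/2438743 ≈ 0.77186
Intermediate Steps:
G = -740282
H = 12 (H = 9 + 3 = 12)
g(B, b) = 4/3 - B/3 - b*B²/3 (g(B, b) = 4/3 - ((B*B)*b + B)/3 = 4/3 - (B²*b + B)/3 = 4/3 - (b*B² + B)/3 = 4/3 - (B + b*B²)/3 = 4/3 + (-B/3 - b*B²/3) = 4/3 - B/3 - b*B²/3)
r(k) = -8/5 (r(k) = 3 + (⅕)*(-23) = 3 - 23/5 = -8/5)
(G + 2246174)/(r(1260) + 1950996) = (-740282 + 2246174)/(-8/5 + 1950996) = 1505892/(9754972/5) = 1505892*(5/9754972) = 1882365/2438743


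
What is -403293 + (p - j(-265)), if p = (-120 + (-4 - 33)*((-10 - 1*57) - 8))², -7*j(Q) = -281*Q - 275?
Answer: 46594314/7 ≈ 6.6563e+6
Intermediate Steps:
j(Q) = 275/7 + 281*Q/7 (j(Q) = -(-281*Q - 275)/7 = -(-275 - 281*Q)/7 = 275/7 + 281*Q/7)
p = 7049025 (p = (-120 - 37*((-10 - 57) - 8))² = (-120 - 37*(-67 - 8))² = (-120 - 37*(-75))² = (-120 + 2775)² = 2655² = 7049025)
-403293 + (p - j(-265)) = -403293 + (7049025 - (275/7 + (281/7)*(-265))) = -403293 + (7049025 - (275/7 - 74465/7)) = -403293 + (7049025 - 1*(-74190/7)) = -403293 + (7049025 + 74190/7) = -403293 + 49417365/7 = 46594314/7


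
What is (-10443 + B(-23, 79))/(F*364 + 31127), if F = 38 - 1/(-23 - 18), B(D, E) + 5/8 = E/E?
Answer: -1141727/4916488 ≈ -0.23222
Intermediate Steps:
B(D, E) = 3/8 (B(D, E) = -5/8 + E/E = -5/8 + 1 = 3/8)
F = 1559/41 (F = 38 - 1/(-41) = 38 - 1*(-1/41) = 38 + 1/41 = 1559/41 ≈ 38.024)
(-10443 + B(-23, 79))/(F*364 + 31127) = (-10443 + 3/8)/((1559/41)*364 + 31127) = -83541/(8*(567476/41 + 31127)) = -83541/(8*1843683/41) = -83541/8*41/1843683 = -1141727/4916488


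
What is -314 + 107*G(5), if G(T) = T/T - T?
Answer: -742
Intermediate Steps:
G(T) = 1 - T
-314 + 107*G(5) = -314 + 107*(1 - 1*5) = -314 + 107*(1 - 5) = -314 + 107*(-4) = -314 - 428 = -742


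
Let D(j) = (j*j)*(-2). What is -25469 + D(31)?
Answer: -27391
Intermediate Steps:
D(j) = -2*j**2 (D(j) = j**2*(-2) = -2*j**2)
-25469 + D(31) = -25469 - 2*31**2 = -25469 - 2*961 = -25469 - 1922 = -27391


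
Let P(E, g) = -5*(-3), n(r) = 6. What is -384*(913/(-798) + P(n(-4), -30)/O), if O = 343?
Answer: 2753728/6517 ≈ 422.55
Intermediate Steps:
P(E, g) = 15
-384*(913/(-798) + P(n(-4), -30)/O) = -384*(913/(-798) + 15/343) = -384*(913*(-1/798) + 15*(1/343)) = -384*(-913/798 + 15/343) = -384*(-43027/39102) = 2753728/6517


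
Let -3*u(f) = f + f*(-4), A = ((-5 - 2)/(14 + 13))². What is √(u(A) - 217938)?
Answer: I*√158876753/27 ≈ 466.84*I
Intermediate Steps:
A = 49/729 (A = (-7/27)² = 49/729 ≈ 0.067215)
u(f) = f (u(f) = -(f + f*(-4))/3 = -(f - 4*f)/3 = -(-1)*f = f)
√(u(A) - 217938) = √(49/729 - 217938) = √(-158876753/729) = I*√158876753/27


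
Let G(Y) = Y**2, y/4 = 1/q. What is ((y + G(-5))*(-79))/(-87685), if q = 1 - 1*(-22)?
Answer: 45741/2016755 ≈ 0.022680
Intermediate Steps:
q = 23 (q = 1 + 22 = 23)
y = 4/23 ≈ 0.17391
((y + G(-5))*(-79))/(-87685) = ((4/23 + (-5)**2)*(-79))/(-87685) = ((4/23 + 25)*(-79))*(-1/87685) = ((579/23)*(-79))*(-1/87685) = -45741/23*(-1/87685) = 45741/2016755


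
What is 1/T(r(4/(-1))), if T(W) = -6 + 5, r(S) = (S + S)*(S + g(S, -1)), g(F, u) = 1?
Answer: -1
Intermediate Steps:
r(S) = 2*S*(1 + S) (r(S) = (S + S)*(S + 1) = (2*S)*(1 + S) = 2*S*(1 + S))
T(W) = -1
1/T(r(4/(-1))) = 1/(-1) = -1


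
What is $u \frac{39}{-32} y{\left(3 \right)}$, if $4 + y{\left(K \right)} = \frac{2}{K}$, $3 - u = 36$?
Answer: $- \frac{2145}{16} \approx -134.06$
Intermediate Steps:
$u = -33$ ($u = 3 - 36 = -33$)
$y{\left(K \right)} = -4 + \frac{2}{K}$
$u \frac{39}{-32} y{\left(3 \right)} = - 33 \frac{39}{-32} \left(-4 + \frac{2}{3}\right) = - 33 \cdot 39 \left(- \frac{1}{32}\right) \left(-4 + 2 \cdot \frac{1}{3}\right) = \left(-33\right) \left(- \frac{39}{32}\right) \left(-4 + \frac{2}{3}\right) = \frac{1287}{32} \left(- \frac{10}{3}\right) = - \frac{2145}{16}$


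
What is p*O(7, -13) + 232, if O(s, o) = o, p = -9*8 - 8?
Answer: 1272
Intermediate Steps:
p = -80 (p = -72 - 8 = -80)
p*O(7, -13) + 232 = -80*(-13) + 232 = 1040 + 232 = 1272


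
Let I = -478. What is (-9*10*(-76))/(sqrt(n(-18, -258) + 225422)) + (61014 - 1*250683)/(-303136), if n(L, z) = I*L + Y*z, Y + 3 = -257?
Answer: 189669/303136 + 3420*sqrt(301106)/150553 ≈ 13.091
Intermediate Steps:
Y = -260 (Y = -3 - 257 = -260)
n(L, z) = -478*L - 260*z
(-9*10*(-76))/(sqrt(n(-18, -258) + 225422)) + (61014 - 1*250683)/(-303136) = (-9*10*(-76))/(sqrt((-478*(-18) - 260*(-258)) + 225422)) + (61014 - 1*250683)/(-303136) = (-90*(-76))/(sqrt((8604 + 67080) + 225422)) + (61014 - 250683)*(-1/303136) = 6840/(sqrt(75684 + 225422)) - 189669*(-1/303136) = 6840/(sqrt(301106)) + 189669/303136 = 6840*(sqrt(301106)/301106) + 189669/303136 = 3420*sqrt(301106)/150553 + 189669/303136 = 189669/303136 + 3420*sqrt(301106)/150553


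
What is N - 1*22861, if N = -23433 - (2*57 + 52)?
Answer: -46460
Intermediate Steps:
N = -23599 (N = -23433 - (114 + 52) = -23433 - 1*166 = -23433 - 166 = -23599)
N - 1*22861 = -23599 - 1*22861 = -23599 - 22861 = -46460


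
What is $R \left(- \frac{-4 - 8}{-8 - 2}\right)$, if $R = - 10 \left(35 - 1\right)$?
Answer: $408$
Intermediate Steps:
$R = -340$ ($R = \left(-10\right) 34 = -340$)
$R \left(- \frac{-4 - 8}{-8 - 2}\right) = - 340 \left(- \frac{-4 - 8}{-8 - 2}\right) = - 340 \left(- \frac{-12}{-8 - 2}\right) = - 340 \left(- \frac{-12}{-10}\right) = - 340 \left(- \frac{\left(-12\right) \left(-1\right)}{10}\right) = - 340 \left(\left(-1\right) \frac{6}{5}\right) = \left(-340\right) \left(- \frac{6}{5}\right) = 408$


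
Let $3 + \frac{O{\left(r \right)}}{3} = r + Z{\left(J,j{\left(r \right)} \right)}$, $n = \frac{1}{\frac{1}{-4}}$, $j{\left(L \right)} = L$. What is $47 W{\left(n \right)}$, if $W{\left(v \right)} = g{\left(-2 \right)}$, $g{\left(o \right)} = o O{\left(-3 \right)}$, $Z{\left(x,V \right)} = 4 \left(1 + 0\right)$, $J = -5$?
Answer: $564$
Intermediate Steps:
$Z{\left(x,V \right)} = 4$ ($Z{\left(x,V \right)} = 4 \cdot 1 = 4$)
$n = -4$ ($n = \frac{1}{- \frac{1}{4}} = -4$)
$O{\left(r \right)} = 3 + 3 r$ ($O{\left(r \right)} = -9 + 3 \left(r + 4\right) = -9 + 3 \left(4 + r\right) = -9 + \left(12 + 3 r\right) = 3 + 3 r$)
$g{\left(o \right)} = - 6 o$ ($g{\left(o \right)} = o \left(3 + 3 \left(-3\right)\right) = o \left(3 - 9\right) = o \left(-6\right) = - 6 o$)
$W{\left(v \right)} = 12$ ($W{\left(v \right)} = \left(-6\right) \left(-2\right) = 12$)
$47 W{\left(n \right)} = 47 \cdot 12 = 564$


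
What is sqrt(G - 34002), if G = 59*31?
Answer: I*sqrt(32173) ≈ 179.37*I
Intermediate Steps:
G = 1829
sqrt(G - 34002) = sqrt(1829 - 34002) = sqrt(-32173) = I*sqrt(32173)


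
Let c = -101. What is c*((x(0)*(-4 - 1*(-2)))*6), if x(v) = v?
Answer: 0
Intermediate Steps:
c*((x(0)*(-4 - 1*(-2)))*6) = -101*0*(-4 - 1*(-2))*6 = -101*0*(-4 + 2)*6 = -101*0*(-2)*6 = -0*6 = -101*0 = 0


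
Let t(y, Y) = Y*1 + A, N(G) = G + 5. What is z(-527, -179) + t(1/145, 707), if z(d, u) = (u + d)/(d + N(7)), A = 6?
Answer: 367901/515 ≈ 714.37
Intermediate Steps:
N(G) = 5 + G
t(y, Y) = 6 + Y (t(y, Y) = Y*1 + 6 = Y + 6 = 6 + Y)
z(d, u) = (d + u)/(12 + d) (z(d, u) = (u + d)/(d + (5 + 7)) = (d + u)/(d + 12) = (d + u)/(12 + d))
z(-527, -179) + t(1/145, 707) = (-527 - 179)/(12 - 527) + (6 + 707) = -706/(-515) + 713 = -1/515*(-706) + 713 = 706/515 + 713 = 367901/515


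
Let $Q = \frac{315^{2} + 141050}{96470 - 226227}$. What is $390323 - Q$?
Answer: $\frac{50647381786}{129757} \approx 3.9033 \cdot 10^{5}$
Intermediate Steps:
$Q = - \frac{240275}{129757}$ ($Q = \frac{99225 + 141050}{-129757} = 240275 \left(- \frac{1}{129757}\right) = - \frac{240275}{129757} \approx -1.8517$)
$390323 - Q = 390323 - - \frac{240275}{129757} = 390323 + \frac{240275}{129757} = \frac{50647381786}{129757}$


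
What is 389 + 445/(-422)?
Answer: 163713/422 ≈ 387.95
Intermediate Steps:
389 + 445/(-422) = 389 + 445*(-1/422) = 389 - 445/422 = 163713/422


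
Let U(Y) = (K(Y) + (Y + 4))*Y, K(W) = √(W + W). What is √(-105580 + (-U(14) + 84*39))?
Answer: 2*√(-25639 - 7*√7) ≈ 320.36*I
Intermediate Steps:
K(W) = √2*√W (K(W) = √(2*W) = √2*√W)
U(Y) = Y*(4 + Y + √2*√Y) (U(Y) = (√2*√Y + (Y + 4))*Y = (√2*√Y + (4 + Y))*Y = (4 + Y + √2*√Y)*Y = Y*(4 + Y + √2*√Y))
√(-105580 + (-U(14) + 84*39)) = √(-105580 + (-14*(4 + 14 + √2*√14) + 84*39)) = √(-105580 + (-14*(4 + 14 + 2*√7) + 3276)) = √(-105580 + (-14*(18 + 2*√7) + 3276)) = √(-105580 + (-(252 + 28*√7) + 3276)) = √(-105580 + ((-252 - 28*√7) + 3276)) = √(-105580 + (3024 - 28*√7)) = √(-102556 - 28*√7)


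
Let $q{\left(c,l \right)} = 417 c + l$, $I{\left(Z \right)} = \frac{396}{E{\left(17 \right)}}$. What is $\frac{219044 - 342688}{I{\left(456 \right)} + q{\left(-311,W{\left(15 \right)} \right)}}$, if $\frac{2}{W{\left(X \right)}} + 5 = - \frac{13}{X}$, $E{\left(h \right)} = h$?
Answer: $\frac{92485712}{96988707} \approx 0.95357$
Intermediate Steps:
$I{\left(Z \right)} = \frac{396}{17}$
$W{\left(X \right)} = \frac{2}{-5 - \frac{13}{X}}$
$q{\left(c,l \right)} = l + 417 c$
$\frac{219044 - 342688}{I{\left(456 \right)} + q{\left(-311,W{\left(15 \right)} \right)}} = \frac{219044 - 342688}{\frac{396}{17} - \left(129687 + \frac{30}{13 + 5 \cdot 15}\right)} = - \frac{123644}{\frac{396}{17} - \left(129687 + \frac{30}{13 + 75}\right)} = - \frac{123644}{\frac{396}{17} - \left(129687 + \frac{30}{88}\right)} = - \frac{123644}{\frac{396}{17} - \left(129687 + 30 \cdot \frac{1}{88}\right)} = - \frac{123644}{\frac{396}{17} - \frac{5706243}{44}} = - \frac{123644}{- \frac{96988707}{748}} = \left(-123644\right) \left(- \frac{748}{96988707}\right) = \frac{92485712}{96988707}$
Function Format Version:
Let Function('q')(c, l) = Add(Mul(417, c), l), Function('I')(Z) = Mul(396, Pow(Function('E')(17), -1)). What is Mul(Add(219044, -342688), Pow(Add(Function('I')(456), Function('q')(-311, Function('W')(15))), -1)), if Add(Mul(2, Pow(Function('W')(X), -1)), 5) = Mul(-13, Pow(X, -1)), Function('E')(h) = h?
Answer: Rational(92485712, 96988707) ≈ 0.95357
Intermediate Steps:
Function('I')(Z) = Rational(396, 17) (Function('I')(Z) = Mul(396, Pow(17, -1)) = Mul(396, Rational(1, 17)) = Rational(396, 17))
Function('W')(X) = Mul(2, Pow(Add(-5, Mul(-13, Pow(X, -1))), -1))
Function('q')(c, l) = Add(l, Mul(417, c))
Mul(Add(219044, -342688), Pow(Add(Function('I')(456), Function('q')(-311, Function('W')(15))), -1)) = Mul(Add(219044, -342688), Pow(Add(Rational(396, 17), Add(Mul(-2, 15, Pow(Add(13, Mul(5, 15)), -1)), Mul(417, -311))), -1)) = Mul(-123644, Pow(Add(Rational(396, 17), Add(Mul(-2, 15, Pow(Add(13, 75), -1)), -129687)), -1)) = Mul(-123644, Pow(Add(Rational(396, 17), Add(Mul(-2, 15, Pow(88, -1)), -129687)), -1)) = Mul(-123644, Pow(Add(Rational(396, 17), Add(Mul(-2, 15, Rational(1, 88)), -129687)), -1)) = Mul(-123644, Pow(Add(Rational(396, 17), Add(Rational(-15, 44), -129687)), -1)) = Mul(-123644, Pow(Add(Rational(396, 17), Rational(-5706243, 44)), -1)) = Mul(-123644, Pow(Rational(-96988707, 748), -1)) = Mul(-123644, Rational(-748, 96988707)) = Rational(92485712, 96988707)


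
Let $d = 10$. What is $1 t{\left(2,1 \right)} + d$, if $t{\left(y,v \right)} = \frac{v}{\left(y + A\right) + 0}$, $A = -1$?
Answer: $11$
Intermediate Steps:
$t{\left(y,v \right)} = \frac{v}{-1 + y}$ ($t{\left(y,v \right)} = \frac{v}{\left(y - 1\right) + 0} = \frac{v}{\left(-1 + y\right) + 0} = \frac{v}{-1 + y}$)
$1 t{\left(2,1 \right)} + d = 1 \cdot 1 \frac{1}{-1 + 2} + 10 = 1 \cdot 1 \cdot 1^{-1} + 10 = 1 \cdot 1 \cdot 1 + 10 = 1 \cdot 1 + 10 = 1 + 10 = 11$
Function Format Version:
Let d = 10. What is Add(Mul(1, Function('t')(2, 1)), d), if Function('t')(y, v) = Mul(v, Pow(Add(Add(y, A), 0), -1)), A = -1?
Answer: 11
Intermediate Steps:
Function('t')(y, v) = Mul(v, Pow(Add(-1, y), -1)) (Function('t')(y, v) = Mul(v, Pow(Add(Add(y, -1), 0), -1)) = Mul(v, Pow(Add(Add(-1, y), 0), -1)) = Mul(v, Pow(Add(-1, y), -1)))
Add(Mul(1, Function('t')(2, 1)), d) = Add(Mul(1, Mul(1, Pow(Add(-1, 2), -1))), 10) = Add(Mul(1, Mul(1, Pow(1, -1))), 10) = Add(Mul(1, Mul(1, 1)), 10) = Add(Mul(1, 1), 10) = Add(1, 10) = 11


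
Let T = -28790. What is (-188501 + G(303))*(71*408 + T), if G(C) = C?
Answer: -33499244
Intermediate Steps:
(-188501 + G(303))*(71*408 + T) = (-188501 + 303)*(71*408 - 28790) = -188198*(28968 - 28790) = -188198*178 = -33499244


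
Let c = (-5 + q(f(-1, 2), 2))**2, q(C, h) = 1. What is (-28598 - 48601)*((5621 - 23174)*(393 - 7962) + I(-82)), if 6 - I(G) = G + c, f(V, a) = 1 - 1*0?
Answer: -10256561020071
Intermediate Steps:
f(V, a) = 1 (f(V, a) = 1 + 0 = 1)
c = 16 (c = (-5 + 1)**2 = (-4)**2 = 16)
I(G) = -10 - G (I(G) = 6 - (G + 16) = 6 - (16 + G) = 6 + (-16 - G) = -10 - G)
(-28598 - 48601)*((5621 - 23174)*(393 - 7962) + I(-82)) = (-28598 - 48601)*((5621 - 23174)*(393 - 7962) + (-10 - 1*(-82))) = -77199*(-17553*(-7569) + (-10 + 82)) = -77199*(132858657 + 72) = -77199*132858729 = -10256561020071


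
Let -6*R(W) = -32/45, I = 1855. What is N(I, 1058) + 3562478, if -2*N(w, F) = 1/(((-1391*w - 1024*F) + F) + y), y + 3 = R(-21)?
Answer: 3522981903657359/988913308 ≈ 3.5625e+6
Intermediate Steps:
R(W) = 16/135 (R(W) = -(-16)/(3*45) = -⅙*(-32/45) = 16/135)
y = -389/135 (y = -3 + 16/135 = -389/135 ≈ -2.8815)
N(w, F) = -1/(2*(-389/135 - 1391*w - 1023*F)) (N(w, F) = -1/(2*(((-1391*w - 1024*F) + F) - 389/135)) = -1/(2*((-1391*w - 1023*F) - 389/135)) = -1/(2*(-389/135 - 1391*w - 1023*F)))
N(I, 1058) + 3562478 = 135/(2*(389 + 138105*1058 + 187785*1855)) + 3562478 = 135/(2*(389 + 146115090 + 348341175)) + 3562478 = (135/2)/494456654 + 3562478 = (135/2)*(1/494456654) + 3562478 = 135/988913308 + 3562478 = 3522981903657359/988913308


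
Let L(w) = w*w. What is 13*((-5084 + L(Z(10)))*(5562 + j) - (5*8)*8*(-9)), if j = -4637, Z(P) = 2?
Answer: -61049560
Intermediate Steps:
L(w) = w²
13*((-5084 + L(Z(10)))*(5562 + j) - (5*8)*8*(-9)) = 13*((-5084 + 2²)*(5562 - 4637) - (5*8)*8*(-9)) = 13*((-5084 + 4)*925 - 40*8*(-9)) = 13*(-5080*925 - 320*(-9)) = 13*(-4699000 - 1*(-2880)) = 13*(-4699000 + 2880) = 13*(-4696120) = -61049560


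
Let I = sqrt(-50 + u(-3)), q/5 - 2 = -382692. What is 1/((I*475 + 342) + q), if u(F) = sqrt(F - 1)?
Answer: 1/(-1913108 + 475*sqrt(2)*sqrt(-25 + I)) ≈ -5.2273e-7 - 9.18e-10*I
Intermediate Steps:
q = -1913450 (q = 10 + 5*(-382692) = 10 - 1913460 = -1913450)
u(F) = sqrt(-1 + F)
I = sqrt(-50 + 2*I) (I = sqrt(-50 + sqrt(-1 - 3)) = sqrt(-50 + sqrt(-4)) = sqrt(-50 + 2*I) ≈ 0.14139 + 7.0725*I)
1/((I*475 + 342) + q) = 1/((sqrt(-50 + 2*I)*475 + 342) - 1913450) = 1/((475*sqrt(-50 + 2*I) + 342) - 1913450) = 1/((342 + 475*sqrt(-50 + 2*I)) - 1913450) = 1/(-1913108 + 475*sqrt(-50 + 2*I))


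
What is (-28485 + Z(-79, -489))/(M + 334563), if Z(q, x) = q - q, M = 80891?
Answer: -28485/415454 ≈ -0.068564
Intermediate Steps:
Z(q, x) = 0
(-28485 + Z(-79, -489))/(M + 334563) = (-28485 + 0)/(80891 + 334563) = -28485/415454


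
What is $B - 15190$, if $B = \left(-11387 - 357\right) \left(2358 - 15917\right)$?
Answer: $159221706$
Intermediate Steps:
$B = 159236896$ ($B = \left(-11744\right) \left(-13559\right) = 159236896$)
$B - 15190 = 159236896 - 15190 = 159221706$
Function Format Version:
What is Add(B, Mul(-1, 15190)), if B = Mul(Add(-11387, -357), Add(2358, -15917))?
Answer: 159221706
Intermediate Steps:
B = 159236896 (B = Mul(-11744, -13559) = 159236896)
Add(B, Mul(-1, 15190)) = Add(159236896, Mul(-1, 15190)) = Add(159236896, -15190) = 159221706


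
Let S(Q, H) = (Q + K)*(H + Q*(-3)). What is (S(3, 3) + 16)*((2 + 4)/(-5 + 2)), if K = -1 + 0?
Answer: -8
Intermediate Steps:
K = -1
S(Q, H) = (-1 + Q)*(H - 3*Q) (S(Q, H) = (Q - 1)*(H + Q*(-3)) = (-1 + Q)*(H - 3*Q))
(S(3, 3) + 16)*((2 + 4)/(-5 + 2)) = ((-1*3 - 3*3² + 3*3 + 3*3) + 16)*((2 + 4)/(-5 + 2)) = ((-3 - 3*9 + 9 + 9) + 16)*(6/(-3)) = ((-3 - 27 + 9 + 9) + 16)*(6*(-⅓)) = (-12 + 16)*(-2) = 4*(-2) = -8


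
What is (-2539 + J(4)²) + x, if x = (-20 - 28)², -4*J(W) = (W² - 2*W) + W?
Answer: -226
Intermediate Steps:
J(W) = -W²/4 + W/4 (J(W) = -((W² - 2*W) + W)/4 = -(W² - W)/4 = -W²/4 + W/4)
x = 2304 (x = (-48)² = 2304)
(-2539 + J(4)²) + x = (-2539 + ((¼)*4*(1 - 1*4))²) + 2304 = (-2539 + ((¼)*4*(1 - 4))²) + 2304 = (-2539 + ((¼)*4*(-3))²) + 2304 = (-2539 + (-3)²) + 2304 = (-2539 + 9) + 2304 = -2530 + 2304 = -226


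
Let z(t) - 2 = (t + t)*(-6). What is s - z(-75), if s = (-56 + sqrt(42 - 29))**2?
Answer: 2247 - 112*sqrt(13) ≈ 1843.2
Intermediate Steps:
z(t) = 2 - 12*t (z(t) = 2 + (t + t)*(-6) = 2 + (2*t)*(-6) = 2 - 12*t)
s = (-56 + sqrt(13))**2 ≈ 2745.2
s - z(-75) = (56 - sqrt(13))**2 - (2 - 12*(-75)) = (56 - sqrt(13))**2 - (2 + 900) = (56 - sqrt(13))**2 - 1*902 = (56 - sqrt(13))**2 - 902 = -902 + (56 - sqrt(13))**2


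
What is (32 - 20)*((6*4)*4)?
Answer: 1152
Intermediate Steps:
(32 - 20)*((6*4)*4) = 12*(24*4) = 12*96 = 1152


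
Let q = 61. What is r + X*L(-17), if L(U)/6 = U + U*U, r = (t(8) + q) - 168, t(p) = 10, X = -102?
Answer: -166561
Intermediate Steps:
r = -97 (r = (10 + 61) - 168 = 71 - 168 = -97)
L(U) = 6*U + 6*U² (L(U) = 6*(U + U*U) = 6*(U + U²) = 6*U + 6*U²)
r + X*L(-17) = -97 - 612*(-17)*(1 - 17) = -97 - 612*(-17)*(-16) = -97 - 102*1632 = -97 - 166464 = -166561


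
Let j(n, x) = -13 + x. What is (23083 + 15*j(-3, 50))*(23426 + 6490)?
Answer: 707154408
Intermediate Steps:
(23083 + 15*j(-3, 50))*(23426 + 6490) = (23083 + 15*(-13 + 50))*(23426 + 6490) = (23083 + 15*37)*29916 = (23083 + 555)*29916 = 23638*29916 = 707154408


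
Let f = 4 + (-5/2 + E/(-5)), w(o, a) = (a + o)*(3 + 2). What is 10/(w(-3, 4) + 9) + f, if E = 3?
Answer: 113/70 ≈ 1.6143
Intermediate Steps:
w(o, a) = 5*a + 5*o (w(o, a) = (a + o)*5 = 5*a + 5*o)
f = 9/10 (f = 4 + (-5/2 + 3/(-5)) = 4 + (-5*½ + 3*(-⅕)) = 4 + (-5/2 - ⅗) = 4 - 31/10 = 9/10 ≈ 0.90000)
10/(w(-3, 4) + 9) + f = 10/((5*4 + 5*(-3)) + 9) + 9/10 = 10/((20 - 15) + 9) + 9/10 = 10/(5 + 9) + 9/10 = 10/14 + 9/10 = (1/14)*10 + 9/10 = 5/7 + 9/10 = 113/70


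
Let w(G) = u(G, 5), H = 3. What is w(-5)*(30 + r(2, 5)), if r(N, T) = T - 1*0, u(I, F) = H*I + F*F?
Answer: 350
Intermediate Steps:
u(I, F) = F² + 3*I (u(I, F) = 3*I + F*F = 3*I + F² = F² + 3*I)
r(N, T) = T (r(N, T) = T + 0 = T)
w(G) = 25 + 3*G (w(G) = 5² + 3*G = 25 + 3*G)
w(-5)*(30 + r(2, 5)) = (25 + 3*(-5))*(30 + 5) = (25 - 15)*35 = 10*35 = 350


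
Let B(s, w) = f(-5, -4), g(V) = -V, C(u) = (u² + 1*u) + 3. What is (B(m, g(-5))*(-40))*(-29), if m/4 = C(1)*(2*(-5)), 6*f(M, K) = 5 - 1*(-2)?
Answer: 4060/3 ≈ 1353.3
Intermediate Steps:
C(u) = 3 + u + u² (C(u) = (u² + u) + 3 = (u + u²) + 3 = 3 + u + u²)
f(M, K) = 7/6 (f(M, K) = (5 - 1*(-2))/6 = (5 + 2)/6 = (⅙)*7 = 7/6)
m = -200 (m = 4*((3 + 1 + 1²)*(2*(-5))) = 4*((3 + 1 + 1)*(-10)) = 4*(5*(-10)) = 4*(-50) = -200)
B(s, w) = 7/6
(B(m, g(-5))*(-40))*(-29) = ((7/6)*(-40))*(-29) = -140/3*(-29) = 4060/3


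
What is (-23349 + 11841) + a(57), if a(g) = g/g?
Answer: -11507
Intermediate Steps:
a(g) = 1
(-23349 + 11841) + a(57) = (-23349 + 11841) + 1 = -11508 + 1 = -11507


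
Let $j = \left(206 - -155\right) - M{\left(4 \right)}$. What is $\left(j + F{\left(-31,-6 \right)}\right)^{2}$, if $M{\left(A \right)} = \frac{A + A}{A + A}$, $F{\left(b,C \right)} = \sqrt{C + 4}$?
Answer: $\left(360 + i \sqrt{2}\right)^{2} \approx 1.296 \cdot 10^{5} + 1018.0 i$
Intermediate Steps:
$F{\left(b,C \right)} = \sqrt{4 + C}$
$M{\left(A \right)} = 1$ ($M{\left(A \right)} = \frac{2 A}{2 A} = 2 A \frac{1}{2 A} = 1$)
$j = 360$ ($j = \left(206 - -155\right) - 1 = \left(206 + 155\right) - 1 = 361 - 1 = 360$)
$\left(j + F{\left(-31,-6 \right)}\right)^{2} = \left(360 + \sqrt{4 - 6}\right)^{2} = \left(360 + \sqrt{-2}\right)^{2} = \left(360 + i \sqrt{2}\right)^{2}$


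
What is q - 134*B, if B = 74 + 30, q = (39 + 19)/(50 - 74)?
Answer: -167261/12 ≈ -13938.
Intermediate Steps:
q = -29/12 (q = 58/(-24) = 58*(-1/24) = -29/12 ≈ -2.4167)
B = 104
q - 134*B = -29/12 - 134*104 = -29/12 - 13936 = -167261/12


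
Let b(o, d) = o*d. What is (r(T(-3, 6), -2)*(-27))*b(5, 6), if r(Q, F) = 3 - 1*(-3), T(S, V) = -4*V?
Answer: -4860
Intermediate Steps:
r(Q, F) = 6 (r(Q, F) = 3 + 3 = 6)
b(o, d) = d*o
(r(T(-3, 6), -2)*(-27))*b(5, 6) = (6*(-27))*(6*5) = -162*30 = -4860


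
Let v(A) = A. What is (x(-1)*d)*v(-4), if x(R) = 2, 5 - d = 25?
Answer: 160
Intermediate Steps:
d = -20 (d = 5 - 1*25 = 5 - 25 = -20)
(x(-1)*d)*v(-4) = (2*(-20))*(-4) = -40*(-4) = 160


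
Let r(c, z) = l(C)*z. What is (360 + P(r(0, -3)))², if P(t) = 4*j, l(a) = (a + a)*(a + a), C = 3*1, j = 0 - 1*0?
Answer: 129600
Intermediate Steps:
j = 0 (j = 0 + 0 = 0)
C = 3
l(a) = 4*a² (l(a) = (2*a)*(2*a) = 4*a²)
r(c, z) = 36*z (r(c, z) = (4*3²)*z = (4*9)*z = 36*z)
P(t) = 0 (P(t) = 4*0 = 0)
(360 + P(r(0, -3)))² = (360 + 0)² = 360² = 129600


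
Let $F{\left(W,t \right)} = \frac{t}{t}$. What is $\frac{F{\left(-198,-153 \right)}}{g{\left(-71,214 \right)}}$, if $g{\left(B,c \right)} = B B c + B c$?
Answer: $\frac{1}{1063580} \approx 9.4022 \cdot 10^{-7}$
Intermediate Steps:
$F{\left(W,t \right)} = 1$
$g{\left(B,c \right)} = B c + c B^{2}$ ($g{\left(B,c \right)} = B^{2} c + B c = c B^{2} + B c = B c + c B^{2}$)
$\frac{F{\left(-198,-153 \right)}}{g{\left(-71,214 \right)}} = 1 \frac{1}{\left(-71\right) 214 \left(1 - 71\right)} = 1 \frac{1}{\left(-71\right) 214 \left(-70\right)} = 1 \cdot \frac{1}{1063580} = \frac{1}{1063580}$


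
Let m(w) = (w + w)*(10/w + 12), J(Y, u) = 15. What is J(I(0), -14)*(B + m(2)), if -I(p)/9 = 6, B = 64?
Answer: 1980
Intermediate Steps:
I(p) = -54 (I(p) = -9*6 = -54)
m(w) = 2*w*(12 + 10/w) (m(w) = (2*w)*(12 + 10/w) = 2*w*(12 + 10/w))
J(I(0), -14)*(B + m(2)) = 15*(64 + (20 + 24*2)) = 15*(64 + (20 + 48)) = 15*(64 + 68) = 15*132 = 1980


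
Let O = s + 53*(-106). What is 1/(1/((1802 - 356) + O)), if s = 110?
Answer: -4062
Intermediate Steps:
O = -5508 (O = 110 + 53*(-106) = 110 - 5618 = -5508)
1/(1/((1802 - 356) + O)) = 1/(1/((1802 - 356) - 5508)) = 1/(1/(1446 - 5508)) = 1/(1/(-4062)) = 1/(-1/4062) = -4062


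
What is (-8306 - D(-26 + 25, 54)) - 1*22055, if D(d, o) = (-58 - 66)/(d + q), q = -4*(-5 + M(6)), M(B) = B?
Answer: -151929/5 ≈ -30386.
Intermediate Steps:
q = -4 (q = -4*(-5 + 6) = -4*1 = -4)
D(d, o) = -124/(-4 + d) (D(d, o) = (-58 - 66)/(d - 4) = -124/(-4 + d))
(-8306 - D(-26 + 25, 54)) - 1*22055 = (-8306 - (-124)/(-4 + (-26 + 25))) - 1*22055 = (-8306 - (-124)/(-4 - 1)) - 22055 = (-8306 - (-124)/(-5)) - 22055 = (-8306 - (-124)*(-1)/5) - 22055 = (-8306 - 1*124/5) - 22055 = (-8306 - 124/5) - 22055 = -41654/5 - 22055 = -151929/5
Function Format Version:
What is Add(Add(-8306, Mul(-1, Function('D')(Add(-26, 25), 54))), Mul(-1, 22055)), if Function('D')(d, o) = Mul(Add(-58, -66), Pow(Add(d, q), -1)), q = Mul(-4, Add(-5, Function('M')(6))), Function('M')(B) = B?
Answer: Rational(-151929, 5) ≈ -30386.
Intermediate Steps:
q = -4 (q = Mul(-4, Add(-5, 6)) = Mul(-4, 1) = -4)
Function('D')(d, o) = Mul(-124, Pow(Add(-4, d), -1)) (Function('D')(d, o) = Mul(Add(-58, -66), Pow(Add(d, -4), -1)) = Mul(-124, Pow(Add(-4, d), -1)))
Add(Add(-8306, Mul(-1, Function('D')(Add(-26, 25), 54))), Mul(-1, 22055)) = Add(Add(-8306, Mul(-1, Mul(-124, Pow(Add(-4, Add(-26, 25)), -1)))), Mul(-1, 22055)) = Add(Add(-8306, Mul(-1, Mul(-124, Pow(Add(-4, -1), -1)))), -22055) = Add(Add(-8306, Mul(-1, Mul(-124, Pow(-5, -1)))), -22055) = Add(Add(-8306, Mul(-1, Mul(-124, Rational(-1, 5)))), -22055) = Add(Add(-8306, Mul(-1, Rational(124, 5))), -22055) = Add(Add(-8306, Rational(-124, 5)), -22055) = Add(Rational(-41654, 5), -22055) = Rational(-151929, 5)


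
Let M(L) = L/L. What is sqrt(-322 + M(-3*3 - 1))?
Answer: I*sqrt(321) ≈ 17.916*I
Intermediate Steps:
M(L) = 1
sqrt(-322 + M(-3*3 - 1)) = sqrt(-322 + 1) = sqrt(-321) = I*sqrt(321)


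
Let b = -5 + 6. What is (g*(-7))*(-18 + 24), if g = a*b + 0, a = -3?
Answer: 126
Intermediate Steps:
b = 1
g = -3 (g = -3*1 + 0 = -3 + 0 = -3)
(g*(-7))*(-18 + 24) = (-3*(-7))*(-18 + 24) = 21*6 = 126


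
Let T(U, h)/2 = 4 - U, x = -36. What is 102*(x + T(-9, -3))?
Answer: -1020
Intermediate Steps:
T(U, h) = 8 - 2*U (T(U, h) = 2*(4 - U) = 8 - 2*U)
102*(x + T(-9, -3)) = 102*(-36 + (8 - 2*(-9))) = 102*(-36 + (8 + 18)) = 102*(-36 + 26) = 102*(-10) = -1020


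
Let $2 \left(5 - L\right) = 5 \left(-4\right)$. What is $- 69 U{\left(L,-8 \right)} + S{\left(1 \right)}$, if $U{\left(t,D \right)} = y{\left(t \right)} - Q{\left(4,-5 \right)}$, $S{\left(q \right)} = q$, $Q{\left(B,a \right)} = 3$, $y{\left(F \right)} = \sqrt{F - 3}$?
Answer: $208 - 138 \sqrt{3} \approx -31.023$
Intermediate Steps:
$y{\left(F \right)} = \sqrt{-3 + F}$
$L = 15$ ($L = 5 - \frac{5 \left(-4\right)}{2} = 5 - -10 = 5 + 10 = 15$)
$U{\left(t,D \right)} = -3 + \sqrt{-3 + t}$ ($U{\left(t,D \right)} = \sqrt{-3 + t} - 3 = -3 + \sqrt{-3 + t}$)
$- 69 U{\left(L,-8 \right)} + S{\left(1 \right)} = - 69 \left(-3 + \sqrt{-3 + 15}\right) + 1 = - 69 \left(-3 + \sqrt{12}\right) + 1 = - 69 \left(-3 + 2 \sqrt{3}\right) + 1 = \left(207 - 138 \sqrt{3}\right) + 1 = 208 - 138 \sqrt{3}$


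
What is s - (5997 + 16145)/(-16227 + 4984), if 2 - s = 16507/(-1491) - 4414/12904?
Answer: 1663730029939/108156895476 ≈ 15.383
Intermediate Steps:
s = 129033665/9619932 (s = 2 - (16507/(-1491) - 4414/12904) = 2 - (16507*(-1/1491) - 4414*1/12904) = 2 - (-16507/1491 - 2207/6452) = 2 - 1*(-109793801/9619932) = 2 + 109793801/9619932 = 129033665/9619932 ≈ 13.413)
s - (5997 + 16145)/(-16227 + 4984) = 129033665/9619932 - (5997 + 16145)/(-16227 + 4984) = 129033665/9619932 - 22142/(-11243) = 129033665/9619932 - 22142*(-1)/11243 = 129033665/9619932 - 1*(-22142/11243) = 129033665/9619932 + 22142/11243 = 1663730029939/108156895476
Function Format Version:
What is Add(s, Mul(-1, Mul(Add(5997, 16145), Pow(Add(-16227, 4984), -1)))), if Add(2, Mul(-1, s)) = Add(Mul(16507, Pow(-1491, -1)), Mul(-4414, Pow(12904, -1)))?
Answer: Rational(1663730029939, 108156895476) ≈ 15.383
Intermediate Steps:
s = Rational(129033665, 9619932) (s = Add(2, Mul(-1, Add(Mul(16507, Pow(-1491, -1)), Mul(-4414, Pow(12904, -1))))) = Add(2, Mul(-1, Add(Mul(16507, Rational(-1, 1491)), Mul(-4414, Rational(1, 12904))))) = Add(2, Mul(-1, Add(Rational(-16507, 1491), Rational(-2207, 6452)))) = Add(2, Mul(-1, Rational(-109793801, 9619932))) = Add(2, Rational(109793801, 9619932)) = Rational(129033665, 9619932) ≈ 13.413)
Add(s, Mul(-1, Mul(Add(5997, 16145), Pow(Add(-16227, 4984), -1)))) = Add(Rational(129033665, 9619932), Mul(-1, Mul(Add(5997, 16145), Pow(Add(-16227, 4984), -1)))) = Add(Rational(129033665, 9619932), Mul(-1, Mul(22142, Pow(-11243, -1)))) = Add(Rational(129033665, 9619932), Mul(-1, Mul(22142, Rational(-1, 11243)))) = Add(Rational(129033665, 9619932), Mul(-1, Rational(-22142, 11243))) = Add(Rational(129033665, 9619932), Rational(22142, 11243)) = Rational(1663730029939, 108156895476)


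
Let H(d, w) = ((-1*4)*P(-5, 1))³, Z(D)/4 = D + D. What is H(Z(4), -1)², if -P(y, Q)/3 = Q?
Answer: 2985984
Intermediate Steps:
P(y, Q) = -3*Q
Z(D) = 8*D (Z(D) = 4*(D + D) = 4*(2*D) = 8*D)
H(d, w) = 1728 (H(d, w) = ((-1*4)*(-3*1))³ = (-4*(-3))³ = 12³ = 1728)
H(Z(4), -1)² = 1728² = 2985984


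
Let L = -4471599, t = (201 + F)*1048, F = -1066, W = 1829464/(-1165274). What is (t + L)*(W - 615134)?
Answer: 1927521846026447710/582637 ≈ 3.3083e+12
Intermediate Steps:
W = -914732/582637 (W = 1829464*(-1/1165274) = -914732/582637 ≈ -1.5700)
t = -906520 (t = (201 - 1066)*1048 = -865*1048 = -906520)
(t + L)*(W - 615134) = (-906520 - 4471599)*(-914732/582637 - 615134) = -5378119*(-358400743090/582637) = 1927521846026447710/582637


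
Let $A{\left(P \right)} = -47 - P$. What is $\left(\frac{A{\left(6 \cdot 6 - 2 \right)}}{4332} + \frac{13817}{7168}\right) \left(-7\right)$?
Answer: $- \frac{4939553}{369664} \approx -13.362$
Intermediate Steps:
$\left(\frac{A{\left(6 \cdot 6 - 2 \right)}}{4332} + \frac{13817}{7168}\right) \left(-7\right) = \left(\frac{-47 - \left(6 \cdot 6 - 2\right)}{4332} + \frac{13817}{7168}\right) \left(-7\right) = \left(\left(-47 - \left(36 - 2\right)\right) \frac{1}{4332} + 13817 \cdot \frac{1}{7168}\right) \left(-7\right) = \left(\left(-47 - 34\right) \frac{1}{4332} + \frac{13817}{7168}\right) \left(-7\right) = \left(\left(-81\right) \frac{1}{4332} + \frac{13817}{7168}\right) \left(-7\right) = \left(- \frac{27}{1444} + \frac{13817}{7168}\right) \left(-7\right) = \frac{4939553}{2587648} \left(-7\right) = - \frac{4939553}{369664}$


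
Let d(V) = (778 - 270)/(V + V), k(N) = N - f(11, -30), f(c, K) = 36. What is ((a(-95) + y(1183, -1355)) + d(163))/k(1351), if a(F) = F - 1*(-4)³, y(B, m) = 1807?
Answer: 289742/214345 ≈ 1.3518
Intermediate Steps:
k(N) = -36 + N (k(N) = N - 1*36 = N - 36 = -36 + N)
d(V) = 254/V (d(V) = 508/((2*V)) = 508*(1/(2*V)) = 254/V)
a(F) = 64 + F (a(F) = F - 1*(-64) = F + 64 = 64 + F)
((a(-95) + y(1183, -1355)) + d(163))/k(1351) = (((64 - 95) + 1807) + 254/163)/(-36 + 1351) = ((-31 + 1807) + 254*(1/163))/1315 = (1776 + 254/163)*(1/1315) = (289742/163)*(1/1315) = 289742/214345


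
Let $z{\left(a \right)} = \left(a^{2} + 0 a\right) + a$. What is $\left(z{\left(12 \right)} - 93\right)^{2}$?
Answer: $3969$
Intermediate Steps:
$z{\left(a \right)} = a + a^{2}$ ($z{\left(a \right)} = \left(a^{2} + 0\right) + a = a^{2} + a = a + a^{2}$)
$\left(z{\left(12 \right)} - 93\right)^{2} = \left(12 \left(1 + 12\right) - 93\right)^{2} = \left(12 \cdot 13 - 93\right)^{2} = \left(156 - 93\right)^{2} = 63^{2} = 3969$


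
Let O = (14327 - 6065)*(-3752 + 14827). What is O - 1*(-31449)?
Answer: 91533099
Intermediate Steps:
O = 91501650 (O = 8262*11075 = 91501650)
O - 1*(-31449) = 91501650 - 1*(-31449) = 91501650 + 31449 = 91533099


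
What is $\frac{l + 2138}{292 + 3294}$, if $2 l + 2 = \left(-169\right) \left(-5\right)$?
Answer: $\frac{5119}{7172} \approx 0.71375$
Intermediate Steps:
$l = \frac{843}{2}$ ($l = -1 + \frac{\left(-169\right) \left(-5\right)}{2} = -1 + \frac{1}{2} \cdot 845 = -1 + \frac{845}{2} = \frac{843}{2} \approx 421.5$)
$\frac{l + 2138}{292 + 3294} = \frac{\frac{843}{2} + 2138}{292 + 3294} = \frac{5119}{2 \cdot 3586} = \frac{5119}{2} \cdot \frac{1}{3586} = \frac{5119}{7172}$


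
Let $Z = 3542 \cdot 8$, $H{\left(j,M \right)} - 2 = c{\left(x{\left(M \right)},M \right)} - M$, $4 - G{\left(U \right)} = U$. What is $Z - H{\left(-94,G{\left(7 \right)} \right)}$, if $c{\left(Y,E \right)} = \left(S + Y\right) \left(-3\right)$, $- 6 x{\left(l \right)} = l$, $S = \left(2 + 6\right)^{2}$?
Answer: $\frac{57049}{2} \approx 28525.0$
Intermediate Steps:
$S = 64$ ($S = 8^{2} = 64$)
$G{\left(U \right)} = 4 - U$
$x{\left(l \right)} = - \frac{l}{6}$
$c{\left(Y,E \right)} = -192 - 3 Y$ ($c{\left(Y,E \right)} = \left(64 + Y\right) \left(-3\right) = -192 - 3 Y$)
$H{\left(j,M \right)} = -190 - \frac{M}{2}$ ($H{\left(j,M \right)} = 2 - \left(192 + M + 3 \left(- \frac{1}{6}\right) M\right) = 2 - \left(192 + \frac{M}{2}\right) = -190 - \frac{M}{2}$)
$Z = 28336$
$Z - H{\left(-94,G{\left(7 \right)} \right)} = 28336 - \left(-190 - \frac{4 - 7}{2}\right) = 28336 - \left(-190 - - \frac{3}{2}\right) = 28336 - \left(-190 + \frac{3}{2}\right) = 28336 - - \frac{377}{2} = 28336 + \frac{377}{2} = \frac{57049}{2}$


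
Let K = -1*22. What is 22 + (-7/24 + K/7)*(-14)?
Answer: 841/12 ≈ 70.083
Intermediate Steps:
K = -22
22 + (-7/24 + K/7)*(-14) = 22 + (-7/24 - 22/7)*(-14) = 22 - 577/168*(-14) = 22 + 577/12 = 841/12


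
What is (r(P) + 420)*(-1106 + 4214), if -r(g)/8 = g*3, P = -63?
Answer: 6004656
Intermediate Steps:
r(g) = -24*g (r(g) = -8*g*3 = -24*g)
(r(P) + 420)*(-1106 + 4214) = (-24*(-63) + 420)*(-1106 + 4214) = (1512 + 420)*3108 = 1932*3108 = 6004656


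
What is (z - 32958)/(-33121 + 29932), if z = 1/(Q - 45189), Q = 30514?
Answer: 483658651/46798575 ≈ 10.335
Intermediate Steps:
z = -1/14675 (z = 1/(30514 - 45189) = 1/(-14675) = -1/14675 ≈ -6.8143e-5)
(z - 32958)/(-33121 + 29932) = (-1/14675 - 32958)/(-33121 + 29932) = -483658651/14675/(-3189) = -483658651/14675*(-1/3189) = 483658651/46798575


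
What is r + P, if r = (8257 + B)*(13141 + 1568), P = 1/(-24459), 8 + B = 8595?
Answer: 6059922607763/24459 ≈ 2.4776e+8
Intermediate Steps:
B = 8587 (B = -8 + 8595 = 8587)
P = -1/24459 ≈ -4.0885e-5
r = 247758396 (r = (8257 + 8587)*(13141 + 1568) = 16844*14709 = 247758396)
r + P = 247758396 - 1/24459 = 6059922607763/24459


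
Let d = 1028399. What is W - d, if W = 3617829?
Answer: 2589430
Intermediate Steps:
W - d = 3617829 - 1*1028399 = 3617829 - 1028399 = 2589430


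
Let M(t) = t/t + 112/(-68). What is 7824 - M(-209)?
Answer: 133019/17 ≈ 7824.6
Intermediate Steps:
M(t) = -11/17 (M(t) = 1 + 112*(-1/68) = 1 - 28/17 = -11/17)
7824 - M(-209) = 7824 - 1*(-11/17) = 7824 + 11/17 = 133019/17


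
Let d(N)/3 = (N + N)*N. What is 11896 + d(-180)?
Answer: 206296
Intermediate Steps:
d(N) = 6*N² (d(N) = 3*((N + N)*N) = 3*((2*N)*N) = 3*(2*N²) = 6*N²)
11896 + d(-180) = 11896 + 6*(-180)² = 11896 + 6*32400 = 11896 + 194400 = 206296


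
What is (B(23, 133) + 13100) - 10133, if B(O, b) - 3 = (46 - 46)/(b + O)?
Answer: 2970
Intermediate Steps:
B(O, b) = 3 (B(O, b) = 3 + (46 - 46)/(b + O) = 3 + 0/(O + b) = 3 + 0 = 3)
(B(23, 133) + 13100) - 10133 = (3 + 13100) - 10133 = 13103 - 10133 = 2970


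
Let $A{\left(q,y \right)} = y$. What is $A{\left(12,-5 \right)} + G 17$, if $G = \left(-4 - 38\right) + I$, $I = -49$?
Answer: $-1552$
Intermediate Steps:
$G = -91$ ($G = \left(-4 - 38\right) - 49 = -42 - 49 = -91$)
$A{\left(12,-5 \right)} + G 17 = -5 - 1547 = -1552$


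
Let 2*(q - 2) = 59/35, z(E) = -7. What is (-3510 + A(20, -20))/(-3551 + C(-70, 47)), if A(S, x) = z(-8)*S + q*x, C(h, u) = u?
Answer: 6487/6132 ≈ 1.0579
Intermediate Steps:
q = 199/70 (q = 2 + (59/35)/2 = 2 + (59*(1/35))/2 = 2 + (½)*(59/35) = 2 + 59/70 = 199/70 ≈ 2.8429)
A(S, x) = -7*S + 199*x/70
(-3510 + A(20, -20))/(-3551 + C(-70, 47)) = (-3510 + (-7*20 + (199/70)*(-20)))/(-3551 + 47) = (-3510 + (-140 - 398/7))/(-3504) = (-3510 - 1378/7)*(-1/3504) = -25948/7*(-1/3504) = 6487/6132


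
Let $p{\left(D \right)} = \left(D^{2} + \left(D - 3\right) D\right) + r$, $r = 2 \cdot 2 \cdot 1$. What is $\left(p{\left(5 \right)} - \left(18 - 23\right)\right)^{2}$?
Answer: $1936$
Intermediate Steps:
$r = 4$ ($r = 4 \cdot 1 = 4$)
$p{\left(D \right)} = 4 + D^{2} + D \left(-3 + D\right)$ ($p{\left(D \right)} = \left(D^{2} + \left(D - 3\right) D\right) + 4 = \left(D^{2} + \left(-3 + D\right) D\right) + 4 = \left(D^{2} + D \left(-3 + D\right)\right) + 4 = 4 + D^{2} + D \left(-3 + D\right)$)
$\left(p{\left(5 \right)} - \left(18 - 23\right)\right)^{2} = \left(\left(4 - 15 + 2 \cdot 5^{2}\right) - \left(18 - 23\right)\right)^{2} = \left(\left(4 - 15 + 2 \cdot 25\right) - -5\right)^{2} = \left(\left(4 - 15 + 50\right) + 5\right)^{2} = \left(39 + 5\right)^{2} = 44^{2} = 1936$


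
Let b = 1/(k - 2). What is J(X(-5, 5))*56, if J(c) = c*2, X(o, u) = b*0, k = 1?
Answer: 0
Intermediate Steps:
b = -1 (b = 1/(1 - 2) = 1/(-1) = -1)
X(o, u) = 0 (X(o, u) = -1*0 = 0)
J(c) = 2*c
J(X(-5, 5))*56 = (2*0)*56 = 0*56 = 0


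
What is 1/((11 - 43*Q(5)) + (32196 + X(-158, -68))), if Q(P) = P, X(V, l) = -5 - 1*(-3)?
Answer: 1/31990 ≈ 3.1260e-5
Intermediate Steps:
X(V, l) = -2 (X(V, l) = -5 + 3 = -2)
1/((11 - 43*Q(5)) + (32196 + X(-158, -68))) = 1/((11 - 43*5) + (32196 - 2)) = 1/((11 - 215) + 32194) = 1/(-204 + 32194) = 1/31990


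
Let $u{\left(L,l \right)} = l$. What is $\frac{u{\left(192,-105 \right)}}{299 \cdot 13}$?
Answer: $- \frac{105}{3887} \approx -0.027013$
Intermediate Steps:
$\frac{u{\left(192,-105 \right)}}{299 \cdot 13} = - \frac{105}{299 \cdot 13} = - \frac{105}{3887}$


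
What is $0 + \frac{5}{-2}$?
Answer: $- \frac{5}{2} \approx -2.5$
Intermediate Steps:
$0 + \frac{5}{-2} = 0 + 5 \left(- \frac{1}{2}\right) = 0 - \frac{5}{2} = - \frac{5}{2}$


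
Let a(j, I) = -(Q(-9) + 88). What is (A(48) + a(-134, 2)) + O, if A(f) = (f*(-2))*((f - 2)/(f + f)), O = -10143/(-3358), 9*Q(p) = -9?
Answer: -18977/146 ≈ -129.98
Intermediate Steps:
Q(p) = -1 (Q(p) = (1/9)*(-9) = -1)
O = 441/146 (O = -10143*(-1/3358) = 441/146 ≈ 3.0205)
A(f) = 2 - f (A(f) = (-2*f)*((-2 + f)/((2*f))) = (-2*f)*((-2 + f)*(1/(2*f))) = (-2*f)*((-2 + f)/(2*f)) = 2 - f)
a(j, I) = -87 (a(j, I) = -(-1 + 88) = -1*87 = -87)
(A(48) + a(-134, 2)) + O = ((2 - 1*48) - 87) + 441/146 = ((2 - 48) - 87) + 441/146 = (-46 - 87) + 441/146 = -133 + 441/146 = -18977/146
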